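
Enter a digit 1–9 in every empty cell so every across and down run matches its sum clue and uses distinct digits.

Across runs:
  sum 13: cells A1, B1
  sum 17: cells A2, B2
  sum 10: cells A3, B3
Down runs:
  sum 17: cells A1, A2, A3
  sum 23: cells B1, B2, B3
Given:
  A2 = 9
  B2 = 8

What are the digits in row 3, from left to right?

1 9

17 in 2 cells must be {8,9}; 23 in 3 cells must be {6,8,9}.
Nothing is forced directly, so branch on B1, whose candidates are 6 or 9. If B1 = 9: then A1 would have to be in {4} for the 13 across but in {1,2,3,5,6,7} for the 17 down — contradiction. So B1 = 6.
A1 = 13 − 6 = 7 completes the 13 across.
A3 = 17 − 16 = 1 completes the 17 down.
B3 = 10 − 1 = 9 completes the 10 across.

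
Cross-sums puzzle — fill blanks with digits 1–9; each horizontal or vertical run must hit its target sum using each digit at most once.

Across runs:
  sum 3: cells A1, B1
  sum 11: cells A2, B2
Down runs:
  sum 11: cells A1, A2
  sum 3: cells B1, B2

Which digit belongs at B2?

3 in 2 cells must be {1,2}.
The 3 across and the 11 down share only 2, so A1 = 2.
B1 = 3 − 2 = 1 completes the 3 across.
A2 = 11 − 2 = 9 completes the 11 down.
B2 = 11 − 9 = 2 completes the 11 across.

2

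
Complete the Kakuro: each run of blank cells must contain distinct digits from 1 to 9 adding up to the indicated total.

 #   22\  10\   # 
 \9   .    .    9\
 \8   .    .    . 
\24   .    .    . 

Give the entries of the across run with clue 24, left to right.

9, 7, 8

24 in 3 cells must be {7,8,9}.
Only 5 fits R2C1 under both its across sum 8 and down sum 22.
The 24 across and the 10 down share only 7, so R3C2 = 7.
R3C3 = 8: the only remaining digit allowed by both the 24 across and the 9 down.
Given what's placed, R1C1 must be 8 to fit the 9 across and 22 down.
R1C2 = 9 − 8 = 1 completes the 9 across.
R2C2 = 10 − 8 = 2 completes the 10 down.
R2C3 = 8 − 7 = 1 completes the 8 across.
R3C1 = 24 − 15 = 9 completes the 24 across.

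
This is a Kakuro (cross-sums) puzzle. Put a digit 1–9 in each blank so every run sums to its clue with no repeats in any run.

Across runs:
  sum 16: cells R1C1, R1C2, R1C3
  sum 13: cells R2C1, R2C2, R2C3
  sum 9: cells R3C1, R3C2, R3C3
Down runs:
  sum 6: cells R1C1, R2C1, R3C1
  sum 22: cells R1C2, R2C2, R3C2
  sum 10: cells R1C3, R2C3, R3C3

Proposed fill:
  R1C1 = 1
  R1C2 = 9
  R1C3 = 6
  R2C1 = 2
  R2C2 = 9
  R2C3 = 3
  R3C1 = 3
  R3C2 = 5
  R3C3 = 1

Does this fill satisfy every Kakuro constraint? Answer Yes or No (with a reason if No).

No — the down run R1C2–R3C2 sums to 23, not 22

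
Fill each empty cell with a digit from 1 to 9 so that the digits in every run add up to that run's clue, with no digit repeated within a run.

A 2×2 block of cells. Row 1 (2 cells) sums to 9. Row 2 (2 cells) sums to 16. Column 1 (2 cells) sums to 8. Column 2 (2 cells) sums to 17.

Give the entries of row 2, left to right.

16 in 2 cells must be {7,9}; 17 in 2 cells must be {8,9}.
The 9 across and the 17 down share only 8, so (1,2) = 8.
The 16 across and the 8 down share only 7, so (2,1) = 7.
(2,2) = 16 − 7 = 9 completes the 16 across.
(1,1) = 9 − 8 = 1 completes the 9 across.

7 9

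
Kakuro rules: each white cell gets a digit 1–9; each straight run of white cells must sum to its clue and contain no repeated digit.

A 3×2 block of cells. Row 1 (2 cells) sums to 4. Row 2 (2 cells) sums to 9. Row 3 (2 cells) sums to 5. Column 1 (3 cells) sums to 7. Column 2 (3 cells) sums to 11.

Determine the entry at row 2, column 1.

4 in 2 cells must be {1,3}; 7 in 3 cells must be {1,2,4}.
The 4 across and the 7 down share only 1, so (1,1) = 1.
(1,2) = 4 − 1 = 3 completes the 4 across.
Nothing is forced directly, so branch on (2,1), whose candidates are 2 or 4. If (2,1) = 4: then (2,2) would have to be in {5} for the 9 across but in {1,2,6,7} for the 11 down — contradiction. So (2,1) = 2.
(2,2) = 9 − 2 = 7 completes the 9 across.
(3,1) = 7 − 3 = 4 completes the 7 down.
(3,2) = 5 − 4 = 1 completes the 5 across.

2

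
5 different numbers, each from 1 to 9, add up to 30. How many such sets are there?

5 distinct digits from 1–9 sum between 15 and 35.
Enumerating: {1,5,7,8,9}, {2,4,7,8,9}, {2,5,6,8,9}, {3,4,6,8,9}, {3,5,6,7,9}, {4,5,6,7,8}.

6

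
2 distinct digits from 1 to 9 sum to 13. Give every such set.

{4,9}; {5,8}; {6,7}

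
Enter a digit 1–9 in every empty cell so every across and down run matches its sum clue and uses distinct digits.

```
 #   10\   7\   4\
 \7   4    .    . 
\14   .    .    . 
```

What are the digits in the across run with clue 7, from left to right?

7 in 3 cells must be {1,2,4}; 4 in 2 cells must be {1,3}.
R1C3 = 1: the only remaining digit allowed by both the 7 across and the 4 down.
R2C1 = 10 − 4 = 6 completes the 10 down.
R2C3 = 4 − 1 = 3 completes the 4 down.
R1C2 = 7 − 5 = 2 completes the 7 across.
R2C2 = 14 − 9 = 5 completes the 14 across.

4, 2, 1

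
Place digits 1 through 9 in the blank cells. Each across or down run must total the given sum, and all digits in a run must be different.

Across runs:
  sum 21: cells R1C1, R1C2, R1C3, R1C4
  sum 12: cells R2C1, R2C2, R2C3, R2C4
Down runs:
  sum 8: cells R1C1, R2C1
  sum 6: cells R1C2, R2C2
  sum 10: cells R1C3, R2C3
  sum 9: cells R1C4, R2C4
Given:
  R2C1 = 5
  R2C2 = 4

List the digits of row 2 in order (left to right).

5 4 1 2

R1C1 = 8 − 5 = 3 completes the 8 down.
R1C2 = 6 − 4 = 2 completes the 6 down.
Given what's placed, R1C4 must be 7 to fit the 21 across and 9 down.
R2C4 = 9 − 7 = 2 completes the 9 down.
R1C3 = 21 − 12 = 9 completes the 21 across.
R2C3 = 12 − 11 = 1 completes the 12 across.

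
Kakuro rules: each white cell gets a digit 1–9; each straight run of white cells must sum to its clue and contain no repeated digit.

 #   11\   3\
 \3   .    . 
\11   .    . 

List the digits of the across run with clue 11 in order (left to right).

3 in 2 cells must be {1,2}.
The 3 across and the 11 down share only 2, so R1C1 = 2.
R1C2 = 3 − 2 = 1 completes the 3 across.
R2C1 = 11 − 2 = 9 completes the 11 down.
R2C2 = 11 − 9 = 2 completes the 11 across.

9, 2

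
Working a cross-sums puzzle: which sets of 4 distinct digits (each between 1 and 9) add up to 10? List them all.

4 distinct digits from 1–9 sum between 10 and 30.
Only one set works: {1,2,3,4}.

{1,2,3,4}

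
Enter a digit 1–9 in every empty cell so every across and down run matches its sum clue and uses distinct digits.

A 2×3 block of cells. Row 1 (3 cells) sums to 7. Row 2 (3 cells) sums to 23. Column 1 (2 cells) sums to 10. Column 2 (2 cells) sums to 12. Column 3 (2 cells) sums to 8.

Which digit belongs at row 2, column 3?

7 in 3 cells must be {1,2,4}; 23 in 3 cells must be {6,8,9}.
The 7 across and the 12 down share only 4, so (1,2) = 4.
(2,2) = 12 − 4 = 8 completes the 12 down.
Given what's placed, (2,3) must be 6 to fit the 23 across and 8 down.
(1,3) = 8 − 6 = 2 completes the 8 down.
(2,1) = 23 − 14 = 9 completes the 23 across.
(1,1) = 7 − 6 = 1 completes the 7 across.

6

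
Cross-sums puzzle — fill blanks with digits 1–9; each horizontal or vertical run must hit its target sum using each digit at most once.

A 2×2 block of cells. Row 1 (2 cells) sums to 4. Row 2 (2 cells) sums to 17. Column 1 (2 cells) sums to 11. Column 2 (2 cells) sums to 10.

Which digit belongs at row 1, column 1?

4 in 2 cells must be {1,3}; 17 in 2 cells must be {8,9}.
The 4 across and the 11 down share only 3, so (1,1) = 3.
(1,2) = 4 − 3 = 1 completes the 4 across.
(2,1) = 11 − 3 = 8 completes the 11 down.
(2,2) = 17 − 8 = 9 completes the 17 across.

3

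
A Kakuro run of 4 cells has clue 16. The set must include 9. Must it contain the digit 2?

The only way to make 16 from 4 distinct digits under that restriction is {1,2,4,9}, which contains 2.

Yes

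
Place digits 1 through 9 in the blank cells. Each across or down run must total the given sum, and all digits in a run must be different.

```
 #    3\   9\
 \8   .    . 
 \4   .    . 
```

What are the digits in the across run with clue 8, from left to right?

4 in 2 cells must be {1,3}; 3 in 2 cells must be {1,2}.
The 4 across and the 3 down share only 1, so R2C1 = 1.
R2C2 = 4 − 1 = 3 completes the 4 across.
R1C1 = 3 − 1 = 2 completes the 3 down.
R1C2 = 8 − 2 = 6 completes the 8 across.

2, 6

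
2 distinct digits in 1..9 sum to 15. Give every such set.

{6,9}; {7,8}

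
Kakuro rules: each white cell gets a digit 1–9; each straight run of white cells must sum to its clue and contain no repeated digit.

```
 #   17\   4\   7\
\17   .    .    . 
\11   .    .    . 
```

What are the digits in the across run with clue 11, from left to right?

8 1 2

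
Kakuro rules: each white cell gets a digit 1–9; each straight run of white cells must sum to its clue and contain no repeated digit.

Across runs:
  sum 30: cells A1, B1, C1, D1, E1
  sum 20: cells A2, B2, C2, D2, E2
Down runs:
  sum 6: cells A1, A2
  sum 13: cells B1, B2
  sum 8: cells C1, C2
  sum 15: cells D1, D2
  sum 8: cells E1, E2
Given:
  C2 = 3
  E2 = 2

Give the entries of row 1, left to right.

C1 = 8 − 3 = 5 completes the 8 down.
E1 = 8 − 2 = 6 completes the 8 down.
Nothing is forced directly, so branch on A1, whose candidates are 2 or 4. If A1 = 4: then A2 would have to be in {1,4,5,6,8,9} for the 20 across but in {2} for the 6 down — contradiction. So A1 = 2.
A2 = 6 − 2 = 4 completes the 6 down.
D2 = 6: the only remaining digit allowed by both the 20 across and the 15 down.
D1 = 15 − 6 = 9 completes the 15 down.
B2 = 20 − 15 = 5 completes the 20 across.
B1 = 30 − 22 = 8 completes the 30 across.

2 8 5 9 6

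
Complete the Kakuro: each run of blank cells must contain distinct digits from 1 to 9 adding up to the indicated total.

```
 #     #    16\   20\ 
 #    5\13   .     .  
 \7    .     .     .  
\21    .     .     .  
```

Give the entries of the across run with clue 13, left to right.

7 in 3 cells must be {1,2,4}.
Only 4 fits R2C3 under both its across sum 7 and down sum 20.
The 21 across and the 5 down share only 4, so R3C1 = 4.
R3C3 = 9: the only remaining digit allowed by both the 21 across and the 20 down.
R1C3 = 20 − 13 = 7 completes the 20 down.
R2C1 = 5 − 4 = 1 completes the 5 down.
R2C2 = 7 − 5 = 2 completes the 7 across.
R3C2 = 21 − 13 = 8 completes the 21 across.
R1C2 = 13 − 7 = 6 completes the 13 across.

6 7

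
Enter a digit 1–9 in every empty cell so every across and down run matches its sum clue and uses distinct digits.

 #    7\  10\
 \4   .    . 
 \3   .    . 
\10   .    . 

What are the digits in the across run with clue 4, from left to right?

4 in 2 cells must be {1,3}; 3 in 2 cells must be {1,2}; 7 in 3 cells must be {1,2,4}.
The 4 across and the 7 down share only 1, so R1C1 = 1.
R1C2 = 4 − 1 = 3 completes the 4 across.
Given what's placed, R2C1 must be 2 to fit the 3 across and 7 down.
R2C2 = 3 − 2 = 1 completes the 3 across.
R3C1 = 7 − 3 = 4 completes the 7 down.
R3C2 = 10 − 4 = 6 completes the 10 across.

1 3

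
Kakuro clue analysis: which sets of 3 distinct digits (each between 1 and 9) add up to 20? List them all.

3 distinct digits from 1–9 sum between 6 and 24.

{3,8,9}; {4,7,9}; {5,6,9}; {5,7,8}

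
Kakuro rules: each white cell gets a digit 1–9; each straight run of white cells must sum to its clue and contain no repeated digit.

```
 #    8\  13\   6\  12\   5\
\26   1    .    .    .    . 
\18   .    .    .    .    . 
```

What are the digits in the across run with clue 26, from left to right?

R2C1 = 8 − 1 = 7 completes the 8 down.
Given what's placed, R2C2 must be 5 to fit the 18 across and 13 down.
R2C4 = 3: the only remaining digit allowed by both the 18 across and the 12 down.
R1C2 = 13 − 5 = 8 completes the 13 down.
R1C4 = 12 − 3 = 9 completes the 12 down.
No cell is forced outright now. R1C3 can only be 2 or 5 (the digits allowed by both its 26 across and its 6 down). If R1C3 = 2: then R1C5 would have to be in {6} for the 26 across but in {1,2,3,4} for the 5 down — contradiction. So R1C3 = 5.
R1C5 = 26 − 23 = 3 completes the 26 across.

1 8 5 9 3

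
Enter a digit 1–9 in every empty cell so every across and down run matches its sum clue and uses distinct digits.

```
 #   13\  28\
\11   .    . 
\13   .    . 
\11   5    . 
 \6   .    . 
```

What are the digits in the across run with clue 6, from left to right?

1, 5

Given what's placed, R2C1 must be 4 to fit the 13 across and 13 down.
R2C2 = 13 − 4 = 9 completes the 13 across.
R3C2 = 11 − 5 = 6 completes the 11 across.
Given what's placed, R4C1 must be 1 to fit the 6 across and 13 down.
R4C2 = 6 − 1 = 5 completes the 6 across.
R1C1 = 13 − 10 = 3 completes the 13 down.
R1C2 = 11 − 3 = 8 completes the 11 across.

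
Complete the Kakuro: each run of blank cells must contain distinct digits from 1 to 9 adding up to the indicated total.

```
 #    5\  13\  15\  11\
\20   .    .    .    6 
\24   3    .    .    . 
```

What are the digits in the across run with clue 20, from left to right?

2 4 8 6

R1C1 = 5 − 3 = 2 completes the 5 down.
R2C4 = 11 − 6 = 5 completes the 11 down.
Nothing is forced directly, so branch on R2C2, whose candidates are 7 or 9. If R2C2 = 7: then R1C2 would have to be in {3,4,5,7,8,9} for the 20 across but in {6} for the 13 down — contradiction. So R2C2 = 9.
R1C2 = 13 − 9 = 4 completes the 13 down.
R1C3 = 20 − 12 = 8 completes the 20 across.
R2C3 = 24 − 17 = 7 completes the 24 across.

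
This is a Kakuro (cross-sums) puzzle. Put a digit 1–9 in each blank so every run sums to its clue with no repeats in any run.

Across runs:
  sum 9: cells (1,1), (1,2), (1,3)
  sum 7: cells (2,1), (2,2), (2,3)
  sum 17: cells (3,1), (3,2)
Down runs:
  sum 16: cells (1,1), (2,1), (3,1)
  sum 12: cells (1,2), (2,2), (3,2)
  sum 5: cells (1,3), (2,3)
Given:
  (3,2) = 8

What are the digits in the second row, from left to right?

7 in 3 cells must be {1,2,4}; 17 in 2 cells must be {8,9}.
(2,2) = 1: the only remaining digit allowed by both the 7 across and the 12 down.
(3,1) = 17 − 8 = 9 completes the 17 across.
(1,2) = 12 − 9 = 3 completes the 12 down.
Nothing is forced directly, so branch on (2,1), whose candidates are 2 or 4. If (2,1) = 4: then (1,1) would have to be in {1,2,4,5} for the 9 across but in {3} for the 16 down — contradiction. So (2,1) = 2.
(1,1) = 16 − 11 = 5 completes the 16 down.
(1,3) = 9 − 8 = 1 completes the 9 across.
(2,3) = 7 − 3 = 4 completes the 7 across.

2, 1, 4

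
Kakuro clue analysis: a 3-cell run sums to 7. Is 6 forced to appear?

The only way to make 7 from 3 distinct digits is {1,2,4}, which does not contain 6.

No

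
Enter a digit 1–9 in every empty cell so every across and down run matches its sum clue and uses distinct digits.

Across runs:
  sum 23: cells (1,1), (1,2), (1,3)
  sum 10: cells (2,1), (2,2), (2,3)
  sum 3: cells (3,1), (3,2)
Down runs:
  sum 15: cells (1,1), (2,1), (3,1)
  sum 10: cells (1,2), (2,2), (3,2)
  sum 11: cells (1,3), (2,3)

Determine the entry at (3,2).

1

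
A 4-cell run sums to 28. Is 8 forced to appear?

Every partition of 28 into 4 distinct digits includes 8: {4,7,8,9}, {5,6,8,9}.

Yes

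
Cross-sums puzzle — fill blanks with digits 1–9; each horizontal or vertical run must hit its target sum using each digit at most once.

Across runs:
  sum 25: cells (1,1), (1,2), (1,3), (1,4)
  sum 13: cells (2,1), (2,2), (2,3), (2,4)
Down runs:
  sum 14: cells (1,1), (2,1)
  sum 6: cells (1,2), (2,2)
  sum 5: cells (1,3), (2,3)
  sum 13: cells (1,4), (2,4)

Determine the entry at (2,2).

Nothing is forced directly, so branch on (2,1), whose candidates are 5 or 6. If (2,1) = 5: that forces (1,1) = 9, (2,4) = 4, after which (1,4) would have to be in {1,2,3,4,5,6,7,8} for the 25 across but in {9} for the 13 down — contradiction. So (2,1) = 6.
(1,1) = 14 − 6 = 8 completes the 14 down.
Given what's placed, (2,4) must be 4 to fit the 13 across and 13 down.
(1,4) = 13 − 4 = 9 completes the 13 down.
No cell is forced outright now. (2,2) can only be 1 or 2 (the digits allowed by both its 13 across and its 6 down). If (2,2) = 2: then (1,2) would have to be in {1,2,3,5,6,7} for the 25 across but in {4} for the 6 down — contradiction. So (2,2) = 1.
(1,2) = 6 − 1 = 5 completes the 6 down.
(1,3) = 25 − 22 = 3 completes the 25 across.
(2,3) = 13 − 11 = 2 completes the 13 across.

1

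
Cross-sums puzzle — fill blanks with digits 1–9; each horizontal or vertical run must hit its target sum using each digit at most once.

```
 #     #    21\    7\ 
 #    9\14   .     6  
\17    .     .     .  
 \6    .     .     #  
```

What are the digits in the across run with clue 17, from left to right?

R1C2 = 14 − 6 = 8 completes the 14 across.
R2C3 = 7 − 6 = 1 completes the 7 down.
R3C2 = 4: the only remaining digit allowed by both the 6 across and the 21 down.
R2C1 = 7: the only remaining digit allowed by both the 17 across and the 9 down.
R2C2 = 17 − 8 = 9 completes the 17 across.
R3C1 = 6 − 4 = 2 completes the 6 across.

7 9 1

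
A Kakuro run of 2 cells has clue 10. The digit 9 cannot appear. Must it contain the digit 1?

Counterexample: {2,8} sums to 10 under that restriction without using 1.

No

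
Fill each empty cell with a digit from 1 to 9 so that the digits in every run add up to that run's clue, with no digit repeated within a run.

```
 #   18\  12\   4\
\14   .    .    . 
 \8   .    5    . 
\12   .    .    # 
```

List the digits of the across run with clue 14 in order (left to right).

7, 4, 3

4 in 2 cells must be {1,3}.
R2C3 = 1: the only remaining digit allowed by both the 8 across and the 4 down.
R1C3 = 4 − 1 = 3 completes the 4 down.
R2C1 = 8 − 6 = 2 completes the 8 across.
Nothing is forced directly, so branch on R1C1, whose candidates are 7 or 9. If R1C1 = 9: then R1C2 would have to be in {2} for the 14 across but in {1,3,4,6} for the 12 down — contradiction. So R1C1 = 7.
R1C2 = 14 − 10 = 4 completes the 14 across.
R3C1 = 18 − 9 = 9 completes the 18 down.
R3C2 = 12 − 9 = 3 completes the 12 across.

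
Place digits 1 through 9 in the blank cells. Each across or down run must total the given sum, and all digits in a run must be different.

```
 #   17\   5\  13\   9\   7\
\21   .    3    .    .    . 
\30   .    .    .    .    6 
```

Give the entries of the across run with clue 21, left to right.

17 in 2 cells must be {8,9}.
R1C5 = 7 − 6 = 1 completes the 7 down.
R2C2 = 5 − 3 = 2 completes the 5 down.
Nothing is forced directly, so branch on R2C4, whose candidates are 5 or 8. If R2C4 = 8: then R1C4 would have to be in {2,4,5,6,7,8,9} for the 21 across but in {1} for the 9 down — contradiction. So R2C4 = 5.
R1C4 = 9 − 5 = 4 completes the 9 down.
R1C1 = 8: the only remaining digit allowed by both the 21 across and the 17 down.
R1C3 = 21 − 16 = 5 completes the 21 across.

8 3 5 4 1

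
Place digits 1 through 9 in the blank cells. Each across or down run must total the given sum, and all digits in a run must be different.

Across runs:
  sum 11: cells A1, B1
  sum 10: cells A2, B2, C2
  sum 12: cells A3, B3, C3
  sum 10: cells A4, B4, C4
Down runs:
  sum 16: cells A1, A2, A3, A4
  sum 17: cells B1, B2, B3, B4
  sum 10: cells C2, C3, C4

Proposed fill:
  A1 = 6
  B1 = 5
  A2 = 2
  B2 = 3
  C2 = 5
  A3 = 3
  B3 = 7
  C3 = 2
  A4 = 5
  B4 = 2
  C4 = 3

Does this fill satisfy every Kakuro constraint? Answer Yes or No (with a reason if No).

Across: 6+5=11; 2+3+5=10; 3+7+2=12; 5+2+3=10. Down: 6+2+3+5=16; 5+3+7+2=17; 5+2+3=10. No digit repeats within any run.

Yes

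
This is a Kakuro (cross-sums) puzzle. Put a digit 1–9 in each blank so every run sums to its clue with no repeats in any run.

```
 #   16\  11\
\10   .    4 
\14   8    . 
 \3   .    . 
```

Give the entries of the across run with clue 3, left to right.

3 in 2 cells must be {1,2}.
R1C1 = 10 − 4 = 6 completes the 10 across.
R2C2 = 14 − 8 = 6 completes the 14 across.
R3C1 = 16 − 14 = 2 completes the 16 down.
R3C2 = 3 − 2 = 1 completes the 3 across.

2, 1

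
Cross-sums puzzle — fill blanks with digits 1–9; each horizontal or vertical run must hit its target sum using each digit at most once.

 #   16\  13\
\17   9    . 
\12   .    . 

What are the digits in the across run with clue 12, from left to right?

17 in 2 cells must be {8,9}; 16 in 2 cells must be {7,9}.
R1C2 = 17 − 9 = 8 completes the 17 across.
R2C1 = 16 − 9 = 7 completes the 16 down.
R2C2 = 12 − 7 = 5 completes the 12 across.

7 5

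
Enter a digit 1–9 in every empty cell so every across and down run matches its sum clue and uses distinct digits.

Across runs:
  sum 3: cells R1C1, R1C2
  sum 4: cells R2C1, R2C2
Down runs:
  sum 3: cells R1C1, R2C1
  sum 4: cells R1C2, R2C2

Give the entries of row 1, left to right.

3 in 2 cells must be {1,2}; 4 in 2 cells must be {1,3}.
The 3 across and the 4 down share only 1, so R1C2 = 1.
The 4 across and the 3 down share only 1, so R2C1 = 1.
R2C2 = 4 − 1 = 3 completes the 4 across.
R1C1 = 3 − 1 = 2 completes the 3 across.

2 1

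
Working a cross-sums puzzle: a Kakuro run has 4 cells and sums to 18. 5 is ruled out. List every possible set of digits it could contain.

{1,2,6,9}; {1,2,7,8}; {1,3,6,8}; {1,4,6,7}; {2,3,4,9}; {2,3,6,7}

4 distinct digits from 1–9 sum between 10 and 30.
Dropping sets that contain 5.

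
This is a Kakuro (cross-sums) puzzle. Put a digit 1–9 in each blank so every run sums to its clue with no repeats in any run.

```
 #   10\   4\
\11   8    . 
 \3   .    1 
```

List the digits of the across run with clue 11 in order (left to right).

8 3

3 in 2 cells must be {1,2}; 4 in 2 cells must be {1,3}.
R1C2 = 11 − 8 = 3 completes the 11 across.
R2C1 = 3 − 1 = 2 completes the 3 across.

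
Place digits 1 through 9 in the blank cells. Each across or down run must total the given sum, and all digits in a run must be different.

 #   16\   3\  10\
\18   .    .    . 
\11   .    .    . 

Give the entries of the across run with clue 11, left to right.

7 1 3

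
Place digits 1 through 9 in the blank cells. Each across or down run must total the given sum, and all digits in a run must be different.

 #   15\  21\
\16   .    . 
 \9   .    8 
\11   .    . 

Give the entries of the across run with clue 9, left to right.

16 in 2 cells must be {7,9}.
R2C1 = 9 − 8 = 1 completes the 9 across.
R1C1 = 9: the only remaining digit allowed by both the 16 across and the 15 down.
R1C2 = 16 − 9 = 7 completes the 16 across.
R3C1 = 15 − 10 = 5 completes the 15 down.
R3C2 = 11 − 5 = 6 completes the 11 across.

1 8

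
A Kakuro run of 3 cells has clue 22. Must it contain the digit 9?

Yes

Every partition of 22 into 3 distinct digits includes 9: {5,8,9}, {6,7,9}.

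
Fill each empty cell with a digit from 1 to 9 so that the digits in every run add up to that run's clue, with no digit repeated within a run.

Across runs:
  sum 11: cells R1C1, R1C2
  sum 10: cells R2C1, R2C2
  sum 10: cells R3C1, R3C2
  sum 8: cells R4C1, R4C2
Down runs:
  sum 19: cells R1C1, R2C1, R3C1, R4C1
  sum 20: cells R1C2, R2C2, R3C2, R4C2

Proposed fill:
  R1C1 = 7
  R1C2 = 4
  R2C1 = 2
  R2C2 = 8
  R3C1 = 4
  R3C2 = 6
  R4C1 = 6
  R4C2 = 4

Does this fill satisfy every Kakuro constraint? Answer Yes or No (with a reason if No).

No — the down run R1C2–R4C2 sums to 22, not 20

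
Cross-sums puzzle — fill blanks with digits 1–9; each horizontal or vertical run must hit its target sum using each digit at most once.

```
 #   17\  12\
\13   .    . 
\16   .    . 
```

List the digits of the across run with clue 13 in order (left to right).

8 5

16 in 2 cells must be {7,9}; 17 in 2 cells must be {8,9}.
The 16 across and the 17 down share only 9, so R2C1 = 9.
R2C2 = 16 − 9 = 7 completes the 16 across.
R1C1 = 17 − 9 = 8 completes the 17 down.
R1C2 = 13 − 8 = 5 completes the 13 across.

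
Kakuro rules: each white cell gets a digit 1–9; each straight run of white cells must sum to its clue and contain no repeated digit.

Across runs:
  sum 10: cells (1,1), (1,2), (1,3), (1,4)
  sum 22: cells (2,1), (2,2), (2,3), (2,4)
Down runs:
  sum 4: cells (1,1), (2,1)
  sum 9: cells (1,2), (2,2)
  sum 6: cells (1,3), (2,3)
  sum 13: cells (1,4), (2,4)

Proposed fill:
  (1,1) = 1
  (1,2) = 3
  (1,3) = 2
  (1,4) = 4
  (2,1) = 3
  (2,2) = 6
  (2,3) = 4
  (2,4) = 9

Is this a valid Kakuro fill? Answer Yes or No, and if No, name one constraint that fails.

Across: 1+3+2+4=10; 3+6+4+9=22. Down: 1+3=4; 3+6=9; 2+4=6; 4+9=13. No digit repeats within any run.

Yes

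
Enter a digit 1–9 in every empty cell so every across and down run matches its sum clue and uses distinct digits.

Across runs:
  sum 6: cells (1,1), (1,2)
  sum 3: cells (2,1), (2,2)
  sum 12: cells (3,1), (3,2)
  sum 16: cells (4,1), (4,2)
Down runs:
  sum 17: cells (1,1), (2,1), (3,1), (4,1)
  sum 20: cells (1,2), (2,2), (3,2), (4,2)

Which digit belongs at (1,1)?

5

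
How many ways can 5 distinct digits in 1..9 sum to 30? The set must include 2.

2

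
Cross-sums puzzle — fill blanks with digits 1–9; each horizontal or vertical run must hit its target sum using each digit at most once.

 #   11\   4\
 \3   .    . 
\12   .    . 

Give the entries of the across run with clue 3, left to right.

3 in 2 cells must be {1,2}; 4 in 2 cells must be {1,3}.
The 3 across and the 11 down share only 2, so R1C1 = 2.
R1C2 = 3 − 2 = 1 completes the 3 across.
R2C1 = 11 − 2 = 9 completes the 11 down.
R2C2 = 12 − 9 = 3 completes the 12 across.

2 1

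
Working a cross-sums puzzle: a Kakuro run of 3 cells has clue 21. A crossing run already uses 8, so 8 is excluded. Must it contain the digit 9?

Yes

The only way to make 21 from 3 distinct digits under that restriction is {5,7,9}, which contains 9.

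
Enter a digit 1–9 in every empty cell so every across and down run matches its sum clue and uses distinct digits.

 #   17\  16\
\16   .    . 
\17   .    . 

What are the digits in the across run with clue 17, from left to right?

8, 9

16 in 2 cells must be {7,9}; 17 in 2 cells must be {8,9}.
The 16 across and the 17 down share only 9, so R1C1 = 9.
R1C2 = 16 − 9 = 7 completes the 16 across.
R2C1 = 17 − 9 = 8 completes the 17 down.
R2C2 = 17 − 8 = 9 completes the 17 across.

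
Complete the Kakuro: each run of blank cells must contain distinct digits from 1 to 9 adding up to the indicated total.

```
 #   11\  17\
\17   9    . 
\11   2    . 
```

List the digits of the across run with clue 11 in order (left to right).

2 9

17 in 2 cells must be {8,9}.
R1C2 = 17 − 9 = 8 completes the 17 across.
R2C2 = 11 − 2 = 9 completes the 11 across.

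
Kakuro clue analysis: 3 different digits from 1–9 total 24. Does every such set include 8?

Yes

The only way to make 24 from 3 distinct digits is {7,8,9}, which contains 8.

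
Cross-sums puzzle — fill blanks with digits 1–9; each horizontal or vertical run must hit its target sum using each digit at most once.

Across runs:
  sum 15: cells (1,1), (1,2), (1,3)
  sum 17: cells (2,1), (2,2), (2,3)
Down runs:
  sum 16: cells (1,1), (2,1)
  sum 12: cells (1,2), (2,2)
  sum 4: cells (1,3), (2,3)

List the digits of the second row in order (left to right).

16 in 2 cells must be {7,9}; 4 in 2 cells must be {1,3}.
Nothing is forced directly, so branch on (1,1), whose candidates are 7 or 9. If (1,1) = 9: that forces (1,3) = 1, (2,1) = 7, after which (2,3) would have to be in {1,2,4,6,8,9} for the 17 across but in {3} for the 4 down — contradiction. So (1,1) = 7.
Given what's placed, (1,3) must be 3 to fit the 15 across and 4 down.
(2,1) = 16 − 7 = 9 completes the 16 down.
(2,3) = 4 − 3 = 1 completes the 4 down.
(1,2) = 15 − 10 = 5 completes the 15 across.
(2,2) = 17 − 10 = 7 completes the 17 across.

9, 7, 1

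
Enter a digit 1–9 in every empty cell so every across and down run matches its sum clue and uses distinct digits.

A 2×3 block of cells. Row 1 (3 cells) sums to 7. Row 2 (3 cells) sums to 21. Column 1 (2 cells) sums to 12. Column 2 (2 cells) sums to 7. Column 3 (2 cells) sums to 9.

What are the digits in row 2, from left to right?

8, 6, 7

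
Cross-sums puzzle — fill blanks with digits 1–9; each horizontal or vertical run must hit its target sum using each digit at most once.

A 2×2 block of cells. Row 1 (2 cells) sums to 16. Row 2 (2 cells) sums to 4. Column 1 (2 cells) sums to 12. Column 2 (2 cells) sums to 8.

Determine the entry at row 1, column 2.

16 in 2 cells must be {7,9}; 4 in 2 cells must be {1,3}.
The 16 across and the 8 down share only 7, so (1,2) = 7.
The 4 across and the 12 down share only 3, so (2,1) = 3.
(2,2) = 4 − 3 = 1 completes the 4 across.
(1,1) = 16 − 7 = 9 completes the 16 across.

7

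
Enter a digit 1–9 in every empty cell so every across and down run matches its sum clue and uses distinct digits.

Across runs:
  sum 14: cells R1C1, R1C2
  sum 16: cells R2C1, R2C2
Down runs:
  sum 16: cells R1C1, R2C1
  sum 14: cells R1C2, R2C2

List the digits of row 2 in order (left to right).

7 9

16 in 2 cells must be {7,9}.
The 14 across and the 16 down share only 9, so R1C1 = 9.
R1C2 = 14 − 9 = 5 completes the 14 across.
R2C1 = 16 − 9 = 7 completes the 16 down.
R2C2 = 16 − 7 = 9 completes the 16 across.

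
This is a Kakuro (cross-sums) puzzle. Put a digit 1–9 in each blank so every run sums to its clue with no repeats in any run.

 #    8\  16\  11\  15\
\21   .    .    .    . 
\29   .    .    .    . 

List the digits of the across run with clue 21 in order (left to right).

3, 9, 2, 7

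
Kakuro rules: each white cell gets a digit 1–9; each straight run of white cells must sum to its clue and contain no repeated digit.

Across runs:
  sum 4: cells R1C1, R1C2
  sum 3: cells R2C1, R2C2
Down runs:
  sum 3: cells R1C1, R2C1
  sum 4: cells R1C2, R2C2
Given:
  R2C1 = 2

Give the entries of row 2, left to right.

2 1

4 in 2 cells must be {1,3}; 3 in 2 cells must be {1,2}.
R1C1 = 3 − 2 = 1 completes the 3 down.
R1C2 = 4 − 1 = 3 completes the 4 across.
R2C2 = 3 − 2 = 1 completes the 3 across.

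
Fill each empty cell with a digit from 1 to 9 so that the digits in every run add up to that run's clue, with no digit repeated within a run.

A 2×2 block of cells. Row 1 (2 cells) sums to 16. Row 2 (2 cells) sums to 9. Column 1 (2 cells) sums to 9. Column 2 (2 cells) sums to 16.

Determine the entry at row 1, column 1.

7

16 in 2 cells must be {7,9}.
The 16 across and the 9 down share only 7, so (1,1) = 7.
(1,2) = 16 − 7 = 9 completes the 16 across.
(2,1) = 9 − 7 = 2 completes the 9 down.
(2,2) = 9 − 2 = 7 completes the 9 across.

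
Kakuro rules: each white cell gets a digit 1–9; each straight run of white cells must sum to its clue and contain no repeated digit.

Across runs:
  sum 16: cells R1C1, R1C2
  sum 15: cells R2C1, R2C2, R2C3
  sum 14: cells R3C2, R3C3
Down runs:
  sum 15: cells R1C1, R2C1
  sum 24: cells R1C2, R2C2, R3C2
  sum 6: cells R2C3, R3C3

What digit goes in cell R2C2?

8

16 in 2 cells must be {7,9}; 24 in 3 cells must be {7,8,9}.
The 14 across and the 6 down share only 5, so R3C3 = 5.
R2C3 = 6 − 5 = 1 completes the 6 down.
R3C2 = 14 − 5 = 9 completes the 14 across.
R1C2 = 7: the only remaining digit allowed by both the 16 across and the 24 down.
R2C2 = 24 − 16 = 8 completes the 24 down.
R1C1 = 16 − 7 = 9 completes the 16 across.
R2C1 = 15 − 9 = 6 completes the 15 across.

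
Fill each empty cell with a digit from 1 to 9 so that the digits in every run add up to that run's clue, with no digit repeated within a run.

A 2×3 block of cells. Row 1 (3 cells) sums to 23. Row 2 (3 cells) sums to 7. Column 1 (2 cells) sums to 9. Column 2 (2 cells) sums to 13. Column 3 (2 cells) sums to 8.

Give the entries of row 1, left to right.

8 9 6

23 in 3 cells must be {6,8,9}; 7 in 3 cells must be {1,2,4}.
The 23 across and the 8 down share only 6, so (1,3) = 6.
The 7 across and the 13 down share only 4, so (2,2) = 4.
(2,3) = 8 − 6 = 2 completes the 8 down.
(1,1) = 8: the only remaining digit allowed by both the 23 across and the 9 down.
(1,2) = 23 − 14 = 9 completes the 23 across.
(2,1) = 7 − 6 = 1 completes the 7 across.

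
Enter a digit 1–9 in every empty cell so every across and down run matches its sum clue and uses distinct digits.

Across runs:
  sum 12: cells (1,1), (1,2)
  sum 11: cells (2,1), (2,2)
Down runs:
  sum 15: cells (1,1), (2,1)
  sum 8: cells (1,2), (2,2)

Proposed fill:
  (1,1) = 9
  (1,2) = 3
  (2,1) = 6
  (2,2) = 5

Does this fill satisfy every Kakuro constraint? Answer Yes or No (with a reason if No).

Yes

Across: 9+3=12; 6+5=11. Down: 9+6=15; 3+5=8. No digit repeats within any run.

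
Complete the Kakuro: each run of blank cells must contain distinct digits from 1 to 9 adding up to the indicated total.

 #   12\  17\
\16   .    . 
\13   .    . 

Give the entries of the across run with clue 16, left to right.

7 9

16 in 2 cells must be {7,9}; 17 in 2 cells must be {8,9}.
The 16 across and the 17 down share only 9, so R1C2 = 9.
R2C2 = 17 − 9 = 8 completes the 17 down.
R1C1 = 16 − 9 = 7 completes the 16 across.
R2C1 = 13 − 8 = 5 completes the 13 across.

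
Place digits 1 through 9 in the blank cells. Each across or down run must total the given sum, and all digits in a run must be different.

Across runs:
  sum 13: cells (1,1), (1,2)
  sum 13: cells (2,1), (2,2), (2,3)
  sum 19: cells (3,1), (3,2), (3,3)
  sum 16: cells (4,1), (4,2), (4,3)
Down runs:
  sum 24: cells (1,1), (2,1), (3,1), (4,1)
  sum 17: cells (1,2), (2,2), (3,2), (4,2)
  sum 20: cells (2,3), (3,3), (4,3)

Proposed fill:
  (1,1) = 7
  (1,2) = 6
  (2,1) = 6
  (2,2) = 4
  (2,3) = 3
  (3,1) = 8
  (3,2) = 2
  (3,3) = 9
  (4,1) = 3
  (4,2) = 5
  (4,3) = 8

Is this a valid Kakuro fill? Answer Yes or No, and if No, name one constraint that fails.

Yes

Across: 7+6=13; 6+4+3=13; 8+2+9=19; 3+5+8=16. Down: 7+6+8+3=24; 6+4+2+5=17; 3+9+8=20. No digit repeats within any run.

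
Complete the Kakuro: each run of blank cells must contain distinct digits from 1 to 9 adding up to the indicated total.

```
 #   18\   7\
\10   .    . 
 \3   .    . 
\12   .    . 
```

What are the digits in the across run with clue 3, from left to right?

3 in 2 cells must be {1,2}; 7 in 3 cells must be {1,2,4}.
The 12 across and the 7 down share only 4, so R3C2 = 4.
R3C1 = 12 − 4 = 8 completes the 12 across.
Given what's placed, R2C1 must be 1 to fit the 3 across and 18 down.
R2C2 = 3 − 1 = 2 completes the 3 across.
R1C1 = 18 − 9 = 9 completes the 18 down.
R1C2 = 10 − 9 = 1 completes the 10 across.

1, 2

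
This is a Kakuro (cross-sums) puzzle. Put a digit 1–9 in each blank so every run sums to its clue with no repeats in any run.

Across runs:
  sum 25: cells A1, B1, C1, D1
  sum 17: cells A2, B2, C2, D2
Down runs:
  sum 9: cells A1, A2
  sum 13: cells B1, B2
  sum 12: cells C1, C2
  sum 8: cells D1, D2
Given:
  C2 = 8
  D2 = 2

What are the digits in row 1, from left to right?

C1 = 12 − 8 = 4 completes the 12 down.
D1 = 8 − 2 = 6 completes the 8 down.
Nothing is forced directly, so branch on B2, whose candidates are 4 or 6. If B2 = 4: then B1 would have to be in {7,8} for the 25 across but in {9} for the 13 down — contradiction. So B2 = 6.
B1 = 13 − 6 = 7 completes the 13 down.
A2 = 17 − 16 = 1 completes the 17 across.
A1 = 25 − 17 = 8 completes the 25 across.

8 7 4 6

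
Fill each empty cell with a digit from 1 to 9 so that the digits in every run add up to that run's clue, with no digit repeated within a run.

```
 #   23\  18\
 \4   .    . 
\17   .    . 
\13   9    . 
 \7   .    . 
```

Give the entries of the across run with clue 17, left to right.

8 9

4 in 2 cells must be {1,3}; 17 in 2 cells must be {8,9}.
Given what's placed, R2C1 must be 8 to fit the 17 across and 23 down.
R2C2 = 17 − 8 = 9 completes the 17 across.
R3C2 = 13 − 9 = 4 completes the 13 across.
R1C1 = 1: the only remaining digit allowed by both the 4 across and the 23 down.
R1C2 = 4 − 1 = 3 completes the 4 across.
R4C1 = 23 − 18 = 5 completes the 23 down.
R4C2 = 7 − 5 = 2 completes the 7 across.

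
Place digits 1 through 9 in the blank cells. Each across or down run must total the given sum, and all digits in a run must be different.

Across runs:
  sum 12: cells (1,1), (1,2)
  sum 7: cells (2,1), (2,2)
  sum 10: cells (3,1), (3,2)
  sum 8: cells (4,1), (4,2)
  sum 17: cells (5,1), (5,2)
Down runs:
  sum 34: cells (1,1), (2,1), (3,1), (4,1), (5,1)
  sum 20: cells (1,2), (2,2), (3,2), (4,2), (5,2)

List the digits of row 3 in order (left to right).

9 1

17 in 2 cells must be {8,9}; 34 in 5 cells must be {4,6,7,8,9}.
Nothing is forced directly, so branch on (2,1), whose candidates are 4 or 6. If (2,1) = 6: that forces (2,2) = 1, (4,1) = 7, after which (4,2) would have to be in {1} for the 8 across but in {2,3,4,5,6,7,8,9} for the 20 down — contradiction. So (2,1) = 4.
(2,2) = 7 − 4 = 3 completes the 7 across.
Nothing is forced directly, so branch on (5,2), whose candidates are 8 or 9. If (5,2) = 8: then (1,2) would have to be in {3,4,5,7,8,9} for the 12 across but in {1,2,6} for the 20 down — contradiction. So (5,2) = 9.
(1,2) = 5: the only remaining digit allowed by both the 12 across and the 20 down.
(5,1) = 17 − 9 = 8 completes the 17 across.
(1,1) = 12 − 5 = 7 completes the 12 across.
Given what's placed, (4,1) must be 6 to fit the 8 across and 34 down.
(4,2) = 8 − 6 = 2 completes the 8 across.
(3,1) = 34 − 25 = 9 completes the 34 down.
(3,2) = 10 − 9 = 1 completes the 10 across.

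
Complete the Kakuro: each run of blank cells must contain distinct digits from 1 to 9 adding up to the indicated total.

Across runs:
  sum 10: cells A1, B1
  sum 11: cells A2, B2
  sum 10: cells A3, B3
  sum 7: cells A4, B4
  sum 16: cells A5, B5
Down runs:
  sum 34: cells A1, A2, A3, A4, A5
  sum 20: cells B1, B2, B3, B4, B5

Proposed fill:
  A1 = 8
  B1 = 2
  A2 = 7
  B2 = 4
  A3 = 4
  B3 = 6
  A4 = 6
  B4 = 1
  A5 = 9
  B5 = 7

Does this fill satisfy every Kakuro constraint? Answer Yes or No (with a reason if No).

Yes

Across: 8+2=10; 7+4=11; 4+6=10; 6+1=7; 9+7=16. Down: 8+7+4+6+9=34; 2+4+6+1+7=20. No digit repeats within any run.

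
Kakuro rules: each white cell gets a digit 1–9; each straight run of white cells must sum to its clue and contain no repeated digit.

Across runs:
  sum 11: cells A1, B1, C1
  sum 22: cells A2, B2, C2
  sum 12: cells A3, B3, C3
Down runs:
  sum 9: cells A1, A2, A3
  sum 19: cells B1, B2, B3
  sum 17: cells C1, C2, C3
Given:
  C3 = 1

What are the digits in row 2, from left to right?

C1 = 7: the only remaining digit allowed by both the 11 across and the 17 down.
C2 = 17 − 8 = 9 completes the 17 down.
Given what's placed, B1 must be 3 to fit the 11 across and 19 down.
Given what's placed, B2 must be 7 to fit the 22 across and 19 down.
B3 = 19 − 10 = 9 completes the 19 down.
A1 = 11 − 10 = 1 completes the 11 across.
A2 = 22 − 16 = 6 completes the 22 across.
A3 = 12 − 10 = 2 completes the 12 across.

6 7 9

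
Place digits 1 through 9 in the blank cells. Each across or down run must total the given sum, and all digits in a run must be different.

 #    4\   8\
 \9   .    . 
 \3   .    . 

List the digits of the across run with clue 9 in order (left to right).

3 6

3 in 2 cells must be {1,2}; 4 in 2 cells must be {1,3}.
The 3 across and the 4 down share only 1, so R2C1 = 1.
R2C2 = 3 − 1 = 2 completes the 3 across.
R1C1 = 4 − 1 = 3 completes the 4 down.
R1C2 = 9 − 3 = 6 completes the 9 across.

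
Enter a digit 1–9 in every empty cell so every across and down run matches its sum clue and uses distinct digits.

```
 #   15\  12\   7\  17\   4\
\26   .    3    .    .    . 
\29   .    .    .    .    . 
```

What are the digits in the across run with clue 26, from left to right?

8 3 5 9 1

17 in 2 cells must be {8,9}; 4 in 2 cells must be {1,3}.
Given what's placed, R1C5 must be 1 to fit the 26 across and 4 down.
R2C2 = 12 − 3 = 9 completes the 12 down.
Given what's placed, R2C4 must be 8 to fit the 29 across and 17 down.
R2C5 = 4 − 1 = 3 completes the 4 down.
R1C4 = 17 − 8 = 9 completes the 17 down.
Given what's placed, R2C1 must be 7 to fit the 29 across and 15 down.
R2C3 = 29 − 27 = 2 completes the 29 across.
R1C1 = 15 − 7 = 8 completes the 15 down.
R1C3 = 26 − 21 = 5 completes the 26 across.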